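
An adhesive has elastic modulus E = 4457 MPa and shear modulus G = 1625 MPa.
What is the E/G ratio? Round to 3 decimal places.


E/G = 4457 / 1625 = 2.743

2.743


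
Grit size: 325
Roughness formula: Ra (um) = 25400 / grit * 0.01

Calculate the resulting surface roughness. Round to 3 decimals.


Ra = 25400 / 325 * 0.01
= 0.782 um

0.782


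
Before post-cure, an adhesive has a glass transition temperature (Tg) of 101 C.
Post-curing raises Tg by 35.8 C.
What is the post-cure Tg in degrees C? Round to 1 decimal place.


Tg_post = Tg_base + delta_Tg
= 101 + 35.8
= 136.8 C

136.8


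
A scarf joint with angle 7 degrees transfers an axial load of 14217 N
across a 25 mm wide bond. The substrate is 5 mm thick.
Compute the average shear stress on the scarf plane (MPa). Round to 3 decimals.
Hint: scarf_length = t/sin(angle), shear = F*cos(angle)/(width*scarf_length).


scarf_length = 5 / sin(7 deg) = 41.0275 mm
cos(7 deg) = 0.992546
shear stress = 14217 * 0.992546 / (25 * 41.0275)
= 13.758 MPa

13.758


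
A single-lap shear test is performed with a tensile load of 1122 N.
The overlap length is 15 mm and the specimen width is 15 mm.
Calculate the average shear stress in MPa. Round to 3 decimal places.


Shear stress = F / (overlap * width)
= 1122 / (15 * 15)
= 1122 / 225
= 4.987 MPa

4.987


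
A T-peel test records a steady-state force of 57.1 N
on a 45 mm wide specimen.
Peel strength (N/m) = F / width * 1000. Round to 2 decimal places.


Peel strength = 57.1 / 45 * 1000
= 1268.89 N/m

1268.89


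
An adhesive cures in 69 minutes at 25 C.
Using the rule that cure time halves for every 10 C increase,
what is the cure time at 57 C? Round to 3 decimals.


Factor = 2^((57 - 25) / 10) = 9.1896
Cure time = 69 / 9.1896
= 7.508 minutes

7.508


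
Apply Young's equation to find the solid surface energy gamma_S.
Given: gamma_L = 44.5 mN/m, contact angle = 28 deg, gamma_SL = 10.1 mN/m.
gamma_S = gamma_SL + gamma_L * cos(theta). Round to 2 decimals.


theta_rad = 28 * pi/180 = 0.488692
gamma_S = 10.1 + 44.5 * cos(0.488692)
= 49.39 mN/m

49.39


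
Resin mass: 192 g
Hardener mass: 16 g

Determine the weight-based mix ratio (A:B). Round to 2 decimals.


Ratio = 192 / 16 = 12.00

12.00


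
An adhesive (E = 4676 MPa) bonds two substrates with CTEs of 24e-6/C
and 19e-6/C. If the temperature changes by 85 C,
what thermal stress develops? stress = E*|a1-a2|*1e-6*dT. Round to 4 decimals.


Stress = 4676 * |24 - 19| * 1e-6 * 85
= 1.9873 MPa

1.9873


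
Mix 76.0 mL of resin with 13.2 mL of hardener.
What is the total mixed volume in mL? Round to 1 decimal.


Total = 76.0 + 13.2 = 89.2 mL

89.2


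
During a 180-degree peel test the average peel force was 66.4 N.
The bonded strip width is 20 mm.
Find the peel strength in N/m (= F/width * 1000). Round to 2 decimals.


Peel strength = F/width * 1000
= 66.4 / 20 * 1000
= 3320.00 N/m

3320.00


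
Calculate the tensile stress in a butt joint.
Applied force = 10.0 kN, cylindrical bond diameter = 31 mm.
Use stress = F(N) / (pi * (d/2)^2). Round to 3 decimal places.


A = pi * 15.5^2 = 754.7676 mm^2
sigma = 10000.0 / 754.7676 = 13.249 MPa

13.249


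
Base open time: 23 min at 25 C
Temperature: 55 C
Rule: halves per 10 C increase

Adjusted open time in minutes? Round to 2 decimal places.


Acceleration = 2^((55-25)/10) = 8.0000
Open time = 23 / 8.0000 = 2.88 min

2.88


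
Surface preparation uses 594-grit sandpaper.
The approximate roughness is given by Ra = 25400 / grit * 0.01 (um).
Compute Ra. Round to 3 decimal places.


Ra = 25400 / 594 * 0.01
= 254 / 594
= 0.428 um

0.428


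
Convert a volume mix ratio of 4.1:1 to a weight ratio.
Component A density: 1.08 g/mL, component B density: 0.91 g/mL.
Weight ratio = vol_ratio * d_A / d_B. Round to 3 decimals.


= 4.1 * 1.08 / 0.91 = 4.866

4.866


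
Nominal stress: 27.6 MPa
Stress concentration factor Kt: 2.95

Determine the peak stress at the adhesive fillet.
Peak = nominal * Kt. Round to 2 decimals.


Peak stress = 27.6 * 2.95
= 81.42 MPa

81.42


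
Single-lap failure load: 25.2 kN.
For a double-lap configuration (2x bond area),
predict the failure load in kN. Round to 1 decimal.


Failure load = 25.2 * 2 = 50.4 kN

50.4


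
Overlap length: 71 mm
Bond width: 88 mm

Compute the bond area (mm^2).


Bond area = 71 * 88 = 6248 mm^2

6248


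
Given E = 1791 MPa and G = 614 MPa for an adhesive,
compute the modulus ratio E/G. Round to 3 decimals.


E/G ratio = 1791 / 614 = 2.917

2.917


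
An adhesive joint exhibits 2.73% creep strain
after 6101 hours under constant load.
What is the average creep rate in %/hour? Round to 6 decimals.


Creep rate = strain / time
= 2.73 / 6101
= 0.000447 %/h

0.000447


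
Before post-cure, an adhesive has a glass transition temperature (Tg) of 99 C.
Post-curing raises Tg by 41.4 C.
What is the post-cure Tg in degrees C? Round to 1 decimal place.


Tg_post = Tg_base + delta_Tg
= 99 + 41.4
= 140.4 C

140.4


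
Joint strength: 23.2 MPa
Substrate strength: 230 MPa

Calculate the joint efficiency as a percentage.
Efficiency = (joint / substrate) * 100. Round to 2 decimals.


Efficiency = (23.2 / 230) * 100 = 10.09%

10.09


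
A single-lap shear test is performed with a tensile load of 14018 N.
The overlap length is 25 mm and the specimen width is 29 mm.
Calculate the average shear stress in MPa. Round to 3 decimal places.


Shear stress = F / (overlap * width)
= 14018 / (25 * 29)
= 14018 / 725
= 19.335 MPa

19.335


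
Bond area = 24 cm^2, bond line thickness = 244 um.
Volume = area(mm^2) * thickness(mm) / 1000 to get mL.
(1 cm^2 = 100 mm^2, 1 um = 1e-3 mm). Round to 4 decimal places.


area_mm2 = 24 * 100 = 2400
blt_mm = 244 * 1e-3 = 0.244
vol_mm3 = 2400 * 0.244 = 585.6
vol_mL = 585.6 / 1000 = 0.5856 mL

0.5856


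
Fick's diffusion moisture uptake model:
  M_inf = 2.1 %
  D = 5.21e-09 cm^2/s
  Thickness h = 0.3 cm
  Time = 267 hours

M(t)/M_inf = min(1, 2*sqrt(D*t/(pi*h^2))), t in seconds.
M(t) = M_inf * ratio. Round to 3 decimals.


t_sec = 267 * 3600 = 961200
ratio = 2*sqrt(5.21e-09*961200/(pi*0.3^2))
= min(1, 0.266170)
= 0.266170
M(t) = 2.1 * 0.266170 = 0.559 %

0.559


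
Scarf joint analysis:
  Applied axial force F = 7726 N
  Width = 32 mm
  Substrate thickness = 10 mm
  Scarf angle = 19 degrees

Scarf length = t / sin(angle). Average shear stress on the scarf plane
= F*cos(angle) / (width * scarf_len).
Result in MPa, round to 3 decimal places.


Scarf length = 10 / sin(19 deg) = 30.7155 mm
cos(19 deg) = 0.945519
Shear = 7726 * 0.945519 / (32 * 30.7155)
= 7.432 MPa

7.432


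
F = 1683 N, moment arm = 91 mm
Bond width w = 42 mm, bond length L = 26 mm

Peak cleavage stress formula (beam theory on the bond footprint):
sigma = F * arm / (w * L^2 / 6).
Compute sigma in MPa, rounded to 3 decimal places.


sigma = (1683 * 91) / (42 * 676 / 6)
= 153153 * 6 / 28392
= 918918 / 28392
= 32.365 MPa

32.365


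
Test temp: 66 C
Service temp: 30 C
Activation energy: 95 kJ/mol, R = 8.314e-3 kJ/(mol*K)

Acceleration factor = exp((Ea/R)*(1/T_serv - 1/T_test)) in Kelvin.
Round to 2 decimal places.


AF = exp((95/0.008314)*(1/303.15 - 1/339.15))
= 54.65

54.65


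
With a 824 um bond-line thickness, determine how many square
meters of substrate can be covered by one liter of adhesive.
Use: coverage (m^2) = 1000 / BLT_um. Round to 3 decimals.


Coverage = 1000 / 824 = 1.214 m^2

1.214


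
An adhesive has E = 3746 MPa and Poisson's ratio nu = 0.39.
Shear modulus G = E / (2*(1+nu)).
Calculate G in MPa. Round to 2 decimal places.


G = 3746 / (2*(1+0.39))
= 3746 / 2.78
= 1347.48 MPa

1347.48


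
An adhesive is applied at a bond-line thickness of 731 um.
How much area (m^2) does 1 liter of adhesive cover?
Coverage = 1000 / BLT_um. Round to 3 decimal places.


Coverage = 1000 / 731 = 1.368 m^2

1.368


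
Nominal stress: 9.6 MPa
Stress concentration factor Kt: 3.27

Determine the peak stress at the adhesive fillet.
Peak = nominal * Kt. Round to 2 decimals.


Peak stress = 9.6 * 3.27
= 31.39 MPa

31.39


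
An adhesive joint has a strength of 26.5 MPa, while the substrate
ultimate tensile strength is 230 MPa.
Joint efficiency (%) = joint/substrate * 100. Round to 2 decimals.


Efficiency = 26.5 / 230 * 100
= 11.52%

11.52


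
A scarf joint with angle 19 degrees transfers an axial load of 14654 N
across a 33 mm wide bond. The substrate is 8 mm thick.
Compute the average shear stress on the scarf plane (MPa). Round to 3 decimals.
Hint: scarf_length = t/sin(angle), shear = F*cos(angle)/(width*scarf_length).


scarf_length = 8 / sin(19 deg) = 24.5724 mm
cos(19 deg) = 0.945519
shear stress = 14654 * 0.945519 / (33 * 24.5724)
= 17.087 MPa

17.087


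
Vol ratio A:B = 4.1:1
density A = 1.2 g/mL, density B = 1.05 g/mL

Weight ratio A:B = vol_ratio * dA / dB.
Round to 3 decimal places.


Weight ratio = 4.1 * 1.2 / 1.05
= 4.686

4.686


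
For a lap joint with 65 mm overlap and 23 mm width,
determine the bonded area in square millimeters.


Area = 65 * 23 = 1495 mm^2

1495


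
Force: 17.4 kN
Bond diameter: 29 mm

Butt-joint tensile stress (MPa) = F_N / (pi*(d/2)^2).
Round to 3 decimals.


F_N = 17.4 * 1000 = 17400.0 N
A = pi*(14.5)^2 = 660.5199 mm^2
stress = 17400.0 / 660.5199 = 26.343 MPa

26.343


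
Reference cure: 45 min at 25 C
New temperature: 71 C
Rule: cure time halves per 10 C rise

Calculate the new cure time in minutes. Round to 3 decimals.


factor = 2^((71-25)/10) = 24.2515
t_new = 45 / 24.2515 = 1.856 min

1.856


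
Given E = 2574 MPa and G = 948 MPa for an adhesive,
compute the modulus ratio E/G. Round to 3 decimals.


E/G ratio = 2574 / 948 = 2.715

2.715


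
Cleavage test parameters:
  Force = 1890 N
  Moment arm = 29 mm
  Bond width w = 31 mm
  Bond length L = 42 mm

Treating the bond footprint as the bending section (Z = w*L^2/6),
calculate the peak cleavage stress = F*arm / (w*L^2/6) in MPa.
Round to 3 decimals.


M = 1890 * 29 = 54810 N*mm
Z = 31 * 42^2 / 6 = 54684 / 6 mm^3
sigma = M / Z = 6 * 54810 / 54684 = 328860 / 54684
= 6.014 MPa

6.014


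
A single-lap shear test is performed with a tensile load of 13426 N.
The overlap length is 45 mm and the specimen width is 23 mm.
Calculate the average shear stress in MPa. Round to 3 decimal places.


Shear stress = F / (overlap * width)
= 13426 / (45 * 23)
= 13426 / 1035
= 12.972 MPa

12.972


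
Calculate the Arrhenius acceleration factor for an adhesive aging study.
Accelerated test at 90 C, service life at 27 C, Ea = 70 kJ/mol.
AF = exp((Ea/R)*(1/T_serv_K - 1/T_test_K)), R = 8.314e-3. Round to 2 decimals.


T_test = 363.15 K, T_serv = 300.15 K
Ea/R = 70 / 0.008314 = 8419.53
AF = exp(8419.53 * (1/300.15 - 1/363.15))
= 129.85

129.85


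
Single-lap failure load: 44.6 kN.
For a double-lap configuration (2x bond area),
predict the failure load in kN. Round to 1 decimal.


Failure load = 44.6 * 2 = 89.2 kN

89.2


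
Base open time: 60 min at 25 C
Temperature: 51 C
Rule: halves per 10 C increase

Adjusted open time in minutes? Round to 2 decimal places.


Acceleration = 2^((51-25)/10) = 6.0629
Open time = 60 / 6.0629 = 9.90 min

9.90


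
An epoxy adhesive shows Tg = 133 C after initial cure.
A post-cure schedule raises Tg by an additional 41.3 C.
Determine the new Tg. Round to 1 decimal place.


New Tg = 133 + 41.3
= 174.3 C

174.3


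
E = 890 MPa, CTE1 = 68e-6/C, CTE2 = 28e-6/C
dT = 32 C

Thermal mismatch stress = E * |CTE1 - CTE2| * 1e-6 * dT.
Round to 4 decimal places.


= 890 * 40e-6 * 32
= 1.1392 MPa

1.1392


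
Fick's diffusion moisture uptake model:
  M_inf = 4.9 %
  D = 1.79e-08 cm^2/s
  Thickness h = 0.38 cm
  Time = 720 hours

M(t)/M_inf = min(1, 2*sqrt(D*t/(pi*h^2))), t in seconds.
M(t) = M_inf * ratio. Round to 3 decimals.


t_sec = 720 * 3600 = 2592000
ratio = 2*sqrt(1.79e-08*2592000/(pi*0.38^2))
= min(1, 0.639610)
= 0.639610
M(t) = 4.9 * 0.639610 = 3.134 %

3.134


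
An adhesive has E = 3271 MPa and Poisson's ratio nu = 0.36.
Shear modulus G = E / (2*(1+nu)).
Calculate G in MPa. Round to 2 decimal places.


G = 3271 / (2*(1+0.36))
= 3271 / 2.72
= 1202.57 MPa

1202.57


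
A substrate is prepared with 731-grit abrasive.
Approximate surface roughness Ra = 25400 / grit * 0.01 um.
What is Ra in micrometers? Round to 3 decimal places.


Ra = 25400 / 731 * 0.01 = 0.347 um

0.347


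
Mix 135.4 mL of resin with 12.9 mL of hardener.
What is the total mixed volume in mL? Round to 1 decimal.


Total = 135.4 + 12.9 = 148.3 mL

148.3


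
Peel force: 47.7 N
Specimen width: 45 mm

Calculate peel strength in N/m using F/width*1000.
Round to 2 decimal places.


Peel strength = 47.7 / 45 * 1000 = 1060.00 N/m

1060.00


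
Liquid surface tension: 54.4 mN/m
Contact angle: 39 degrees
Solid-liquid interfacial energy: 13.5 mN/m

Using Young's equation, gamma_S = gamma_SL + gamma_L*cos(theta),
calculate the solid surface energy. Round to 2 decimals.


gamma_S = 13.5 + 54.4 * cos(39)
= 55.78 mN/m

55.78


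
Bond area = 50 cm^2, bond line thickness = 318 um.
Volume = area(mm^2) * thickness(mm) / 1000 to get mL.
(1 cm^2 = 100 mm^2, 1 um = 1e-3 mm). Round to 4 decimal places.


area_mm2 = 50 * 100 = 5000
blt_mm = 318 * 1e-3 = 0.318
vol_mm3 = 5000 * 0.318 = 1590.0
vol_mL = 1590.0 / 1000 = 1.5900 mL

1.5900


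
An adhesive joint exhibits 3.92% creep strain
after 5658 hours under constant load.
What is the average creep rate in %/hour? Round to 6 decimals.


Creep rate = strain / time
= 3.92 / 5658
= 0.000693 %/h

0.000693


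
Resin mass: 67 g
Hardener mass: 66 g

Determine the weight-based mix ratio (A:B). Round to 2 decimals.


Ratio = 67 / 66 = 1.02

1.02


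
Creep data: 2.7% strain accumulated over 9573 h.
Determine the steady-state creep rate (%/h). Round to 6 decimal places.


Rate = 2.7 / 9573 = 0.000282 %/h

0.000282


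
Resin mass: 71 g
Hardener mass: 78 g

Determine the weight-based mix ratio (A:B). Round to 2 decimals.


Ratio = 71 / 78 = 0.91

0.91


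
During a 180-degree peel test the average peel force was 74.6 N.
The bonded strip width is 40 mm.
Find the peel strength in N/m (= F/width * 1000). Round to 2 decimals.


Peel strength = F/width * 1000
= 74.6 / 40 * 1000
= 1865.00 N/m

1865.00


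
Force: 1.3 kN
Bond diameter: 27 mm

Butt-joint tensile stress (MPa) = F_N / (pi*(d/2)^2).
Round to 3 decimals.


F_N = 1.3 * 1000 = 1300.0 N
A = pi*(13.5)^2 = 572.5553 mm^2
stress = 1300.0 / 572.5553 = 2.271 MPa

2.271


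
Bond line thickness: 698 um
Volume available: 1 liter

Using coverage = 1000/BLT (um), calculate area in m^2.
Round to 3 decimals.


1 L = 1e6 mm^3, thickness = 698 um = 0.698 mm
Area = 1e6 / 0.698 mm^2 = (1e6 / 0.698) / 1e6 m^2 = 1000 / 698 m^2
= 1.433 m^2

1.433


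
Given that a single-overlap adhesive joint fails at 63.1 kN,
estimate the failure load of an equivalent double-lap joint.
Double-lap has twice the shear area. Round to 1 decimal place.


Double-lap factor = 2
Expected load = 63.1 * 2 = 126.2 kN

126.2


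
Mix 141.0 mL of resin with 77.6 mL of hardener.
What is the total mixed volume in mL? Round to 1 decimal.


Total = 141.0 + 77.6 = 218.6 mL

218.6


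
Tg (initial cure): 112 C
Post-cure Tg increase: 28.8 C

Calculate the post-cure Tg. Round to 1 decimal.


Post-cure Tg = 112 + 28.8 = 140.8 C

140.8


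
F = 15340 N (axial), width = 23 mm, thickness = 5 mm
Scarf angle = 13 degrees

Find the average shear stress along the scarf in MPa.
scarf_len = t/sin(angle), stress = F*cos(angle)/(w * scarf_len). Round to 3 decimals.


scarf_len = 5/sin(13 deg) = 22.2271
cos(13 deg) = 0.974370
stress = 15340*0.974370/(23*22.2271) = 29.237 MPa

29.237


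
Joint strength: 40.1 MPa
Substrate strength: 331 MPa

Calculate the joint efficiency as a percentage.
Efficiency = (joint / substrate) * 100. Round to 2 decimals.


Efficiency = (40.1 / 331) * 100 = 12.11%

12.11


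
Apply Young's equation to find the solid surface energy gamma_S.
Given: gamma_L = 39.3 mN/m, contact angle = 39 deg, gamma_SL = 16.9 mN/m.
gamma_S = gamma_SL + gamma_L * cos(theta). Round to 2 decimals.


theta_rad = 39 * pi/180 = 0.680678
gamma_S = 16.9 + 39.3 * cos(0.680678)
= 47.44 mN/m

47.44


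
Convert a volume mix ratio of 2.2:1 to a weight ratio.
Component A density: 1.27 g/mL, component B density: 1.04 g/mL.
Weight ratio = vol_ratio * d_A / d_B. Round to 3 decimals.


= 2.2 * 1.27 / 1.04 = 2.687

2.687


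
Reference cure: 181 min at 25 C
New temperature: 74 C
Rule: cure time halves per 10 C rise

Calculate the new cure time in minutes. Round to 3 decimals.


factor = 2^((74-25)/10) = 29.8571
t_new = 181 / 29.8571 = 6.062 min

6.062


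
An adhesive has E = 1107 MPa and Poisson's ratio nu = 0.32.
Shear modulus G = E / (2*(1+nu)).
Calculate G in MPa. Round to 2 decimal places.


G = 1107 / (2*(1+0.32))
= 1107 / 2.64
= 419.32 MPa

419.32


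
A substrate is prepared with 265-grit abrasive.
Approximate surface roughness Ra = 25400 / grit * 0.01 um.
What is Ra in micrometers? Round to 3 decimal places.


Ra = 25400 / 265 * 0.01 = 0.958 um

0.958


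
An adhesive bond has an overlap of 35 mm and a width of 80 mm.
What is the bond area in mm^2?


Bond area = overlap * width
= 35 * 80
= 2800 mm^2

2800


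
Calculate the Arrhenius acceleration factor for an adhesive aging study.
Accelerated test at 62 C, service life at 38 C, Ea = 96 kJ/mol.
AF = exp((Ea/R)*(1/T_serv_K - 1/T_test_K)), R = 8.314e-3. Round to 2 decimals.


T_test = 335.15 K, T_serv = 311.15 K
Ea/R = 96 / 0.008314 = 11546.79
AF = exp(11546.79 * (1/311.15 - 1/335.15))
= 14.26

14.26


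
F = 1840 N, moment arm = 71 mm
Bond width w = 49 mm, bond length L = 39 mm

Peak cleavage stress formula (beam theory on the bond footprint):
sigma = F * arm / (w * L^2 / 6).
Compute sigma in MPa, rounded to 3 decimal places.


sigma = (1840 * 71) / (49 * 1521 / 6)
= 130640 * 6 / 74529
= 783840 / 74529
= 10.517 MPa

10.517


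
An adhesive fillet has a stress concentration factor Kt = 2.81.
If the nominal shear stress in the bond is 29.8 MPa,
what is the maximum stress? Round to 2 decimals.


Max stress = 29.8 * 2.81 = 83.74 MPa

83.74


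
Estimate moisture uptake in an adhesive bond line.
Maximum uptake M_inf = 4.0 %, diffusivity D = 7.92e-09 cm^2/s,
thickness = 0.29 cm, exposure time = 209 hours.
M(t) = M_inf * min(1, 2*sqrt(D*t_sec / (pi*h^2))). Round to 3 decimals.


Convert time: 209 h = 752400 s
ratio = min(1, 2*sqrt(7.92e-09*752400/(pi*0.29^2)))
= 0.300361
M(t) = 4.0 * 0.300361 = 1.201%

1.201


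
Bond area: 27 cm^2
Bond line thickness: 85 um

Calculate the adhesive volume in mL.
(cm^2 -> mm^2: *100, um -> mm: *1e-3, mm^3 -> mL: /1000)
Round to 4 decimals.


V = 27*100 * 85*1e-3 / 1000
= 0.2295 mL

0.2295


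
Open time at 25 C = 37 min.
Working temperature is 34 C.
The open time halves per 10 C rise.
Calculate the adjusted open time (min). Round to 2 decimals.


factor = 2^((34 - 25) / 10) = 1.8661
ot = 37 / 1.8661 = 19.83 min

19.83


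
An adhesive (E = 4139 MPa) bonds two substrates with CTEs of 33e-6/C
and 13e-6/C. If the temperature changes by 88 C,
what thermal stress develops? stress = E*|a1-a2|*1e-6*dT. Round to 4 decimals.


Stress = 4139 * |33 - 13| * 1e-6 * 88
= 7.2846 MPa

7.2846


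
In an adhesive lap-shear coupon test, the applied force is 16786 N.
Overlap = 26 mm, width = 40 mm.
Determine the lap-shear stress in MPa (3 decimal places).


stress = F / (overlap * width)
= 16786 / (26 * 40)
= 16.140 MPa

16.140


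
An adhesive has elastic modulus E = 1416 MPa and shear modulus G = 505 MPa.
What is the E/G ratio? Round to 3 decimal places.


E/G = 1416 / 505 = 2.804

2.804


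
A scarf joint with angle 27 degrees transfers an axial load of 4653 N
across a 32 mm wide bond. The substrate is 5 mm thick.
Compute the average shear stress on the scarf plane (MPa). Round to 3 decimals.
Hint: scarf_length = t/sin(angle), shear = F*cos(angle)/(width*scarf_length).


scarf_length = 5 / sin(27 deg) = 11.0134 mm
cos(27 deg) = 0.891007
shear stress = 4653 * 0.891007 / (32 * 11.0134)
= 11.764 MPa

11.764


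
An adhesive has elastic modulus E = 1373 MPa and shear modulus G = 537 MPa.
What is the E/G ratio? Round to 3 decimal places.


E/G = 1373 / 537 = 2.557

2.557


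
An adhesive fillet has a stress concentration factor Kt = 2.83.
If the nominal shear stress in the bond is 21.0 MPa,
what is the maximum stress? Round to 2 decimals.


Max stress = 21.0 * 2.83 = 59.43 MPa

59.43


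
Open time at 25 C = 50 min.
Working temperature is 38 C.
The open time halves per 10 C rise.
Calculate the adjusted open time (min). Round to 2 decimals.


factor = 2^((38 - 25) / 10) = 2.4623
ot = 50 / 2.4623 = 20.31 min

20.31


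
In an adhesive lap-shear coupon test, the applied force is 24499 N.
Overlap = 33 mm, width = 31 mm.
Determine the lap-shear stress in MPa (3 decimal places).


stress = F / (overlap * width)
= 24499 / (33 * 31)
= 23.948 MPa

23.948


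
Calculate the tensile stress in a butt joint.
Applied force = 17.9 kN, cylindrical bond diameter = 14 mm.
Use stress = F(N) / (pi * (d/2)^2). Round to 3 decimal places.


A = pi * 7.0^2 = 153.9380 mm^2
sigma = 17900.0 / 153.9380 = 116.281 MPa

116.281


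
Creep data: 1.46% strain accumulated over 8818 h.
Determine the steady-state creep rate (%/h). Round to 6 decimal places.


Rate = 1.46 / 8818 = 0.000166 %/h

0.000166


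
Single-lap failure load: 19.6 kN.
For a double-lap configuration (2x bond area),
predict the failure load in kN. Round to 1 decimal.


Failure load = 19.6 * 2 = 39.2 kN

39.2


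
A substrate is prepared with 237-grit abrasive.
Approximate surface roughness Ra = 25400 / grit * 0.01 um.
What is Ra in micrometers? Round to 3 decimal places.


Ra = 25400 / 237 * 0.01 = 1.072 um

1.072


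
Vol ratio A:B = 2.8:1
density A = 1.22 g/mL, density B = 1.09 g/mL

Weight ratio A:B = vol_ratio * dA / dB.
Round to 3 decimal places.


Weight ratio = 2.8 * 1.22 / 1.09
= 3.134

3.134


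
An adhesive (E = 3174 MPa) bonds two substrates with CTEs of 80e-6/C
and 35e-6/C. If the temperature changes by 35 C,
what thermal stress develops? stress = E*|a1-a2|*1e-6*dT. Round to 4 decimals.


Stress = 3174 * |80 - 35| * 1e-6 * 35
= 4.9991 MPa

4.9991


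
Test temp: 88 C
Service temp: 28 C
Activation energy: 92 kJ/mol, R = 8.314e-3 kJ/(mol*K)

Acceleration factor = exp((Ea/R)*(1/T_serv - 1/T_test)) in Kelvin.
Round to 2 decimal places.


AF = exp((92/0.008314)*(1/301.15 - 1/361.15))
= 447.92

447.92


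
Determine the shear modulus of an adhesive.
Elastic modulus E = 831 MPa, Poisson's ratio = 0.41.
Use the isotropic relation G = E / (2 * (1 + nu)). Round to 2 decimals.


G = 831 / (2*(1+0.41)) = 831 / 2.82
= 294.68 MPa

294.68


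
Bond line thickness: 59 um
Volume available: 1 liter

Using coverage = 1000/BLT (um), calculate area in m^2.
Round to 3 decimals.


1 L = 1e6 mm^3, thickness = 59 um = 0.059 mm
Area = 1e6 / 0.059 mm^2 = (1e6 / 0.059) / 1e6 m^2 = 1000 / 59 m^2
= 16.949 m^2

16.949


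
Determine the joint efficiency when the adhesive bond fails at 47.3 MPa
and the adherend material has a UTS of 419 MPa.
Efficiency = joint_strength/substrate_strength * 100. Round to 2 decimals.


Joint efficiency = 47.3 / 419 * 100
= 11.29%

11.29


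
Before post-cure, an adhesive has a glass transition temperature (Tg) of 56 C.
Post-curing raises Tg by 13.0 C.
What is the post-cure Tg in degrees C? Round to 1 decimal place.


Tg_post = Tg_base + delta_Tg
= 56 + 13.0
= 69.0 C

69.0


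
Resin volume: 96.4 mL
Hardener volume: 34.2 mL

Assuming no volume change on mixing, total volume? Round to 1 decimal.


V_total = 96.4 + 34.2 = 130.6 mL

130.6


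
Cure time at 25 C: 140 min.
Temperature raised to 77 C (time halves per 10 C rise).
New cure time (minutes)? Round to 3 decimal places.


Acceleration factor = 2^(52/10) = 36.7583
New time = 140 / 36.7583 = 3.809 min

3.809


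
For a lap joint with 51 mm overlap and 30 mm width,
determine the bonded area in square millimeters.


Area = 51 * 30 = 1530 mm^2

1530


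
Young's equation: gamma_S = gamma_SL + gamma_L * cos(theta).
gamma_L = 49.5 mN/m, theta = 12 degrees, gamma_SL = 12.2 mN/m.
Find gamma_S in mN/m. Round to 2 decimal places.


cos(12 deg) = 0.978148
gamma_S = 12.2 + 49.5 * 0.978148
= 60.62 mN/m

60.62


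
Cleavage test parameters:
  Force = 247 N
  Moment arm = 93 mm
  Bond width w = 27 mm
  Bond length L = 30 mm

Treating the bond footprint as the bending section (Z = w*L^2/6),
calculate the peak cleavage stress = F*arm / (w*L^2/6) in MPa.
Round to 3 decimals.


M = 247 * 93 = 22971 N*mm
Z = 27 * 30^2 / 6 = 24300 / 6 mm^3
sigma = M / Z = 6 * 22971 / 24300 = 137826 / 24300
= 5.672 MPa

5.672


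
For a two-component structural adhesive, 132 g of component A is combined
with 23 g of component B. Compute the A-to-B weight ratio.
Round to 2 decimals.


Weight ratio A:B = 132 / 23
= 5.74

5.74


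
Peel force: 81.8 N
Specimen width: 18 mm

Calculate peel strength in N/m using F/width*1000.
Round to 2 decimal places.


Peel strength = 81.8 / 18 * 1000 = 4544.44 N/m

4544.44


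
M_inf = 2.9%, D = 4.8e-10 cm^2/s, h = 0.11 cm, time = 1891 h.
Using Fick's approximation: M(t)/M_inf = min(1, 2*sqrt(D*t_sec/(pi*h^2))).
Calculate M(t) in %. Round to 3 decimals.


t = 6807600 s
ratio = min(1, 2*sqrt(4.8e-10*6807600/(pi*0.0121)))
= 0.586381
M(t) = 2.9 * 0.586381 = 1.701%

1.701


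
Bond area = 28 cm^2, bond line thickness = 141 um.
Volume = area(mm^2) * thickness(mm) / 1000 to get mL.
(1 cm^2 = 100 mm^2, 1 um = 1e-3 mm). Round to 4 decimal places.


area_mm2 = 28 * 100 = 2800
blt_mm = 141 * 1e-3 = 0.141
vol_mm3 = 2800 * 0.141 = 394.8
vol_mL = 394.8 / 1000 = 0.3948 mL

0.3948


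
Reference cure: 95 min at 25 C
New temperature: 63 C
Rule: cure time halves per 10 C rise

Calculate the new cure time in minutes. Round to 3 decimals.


factor = 2^((63-25)/10) = 13.9288
t_new = 95 / 13.9288 = 6.820 min

6.820


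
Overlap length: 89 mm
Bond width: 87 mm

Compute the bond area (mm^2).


Bond area = 89 * 87 = 7743 mm^2

7743


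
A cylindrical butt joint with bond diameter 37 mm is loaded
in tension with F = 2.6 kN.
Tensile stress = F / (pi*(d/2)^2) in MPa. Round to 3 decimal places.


Area = pi * (37/2)^2 = 1075.2101 mm^2
Stress = 2.6*1000 / 1075.2101
= 2.418 MPa

2.418


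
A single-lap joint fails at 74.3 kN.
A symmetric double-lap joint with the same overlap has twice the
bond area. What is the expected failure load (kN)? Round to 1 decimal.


Double-lap load = 2 * 74.3 = 148.6 kN

148.6


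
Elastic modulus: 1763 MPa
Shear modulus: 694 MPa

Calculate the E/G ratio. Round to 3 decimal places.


E / G = 1763 / 694 = 2.540

2.540


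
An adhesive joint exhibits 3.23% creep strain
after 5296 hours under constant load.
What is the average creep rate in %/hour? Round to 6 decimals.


Creep rate = strain / time
= 3.23 / 5296
= 0.000610 %/h

0.000610


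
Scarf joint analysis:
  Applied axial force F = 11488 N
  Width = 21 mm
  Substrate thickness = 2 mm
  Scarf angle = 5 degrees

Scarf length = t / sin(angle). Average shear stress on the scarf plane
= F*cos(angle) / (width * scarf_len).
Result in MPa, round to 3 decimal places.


Scarf length = 2 / sin(5 deg) = 22.9474 mm
cos(5 deg) = 0.996195
Shear = 11488 * 0.996195 / (21 * 22.9474)
= 23.748 MPa

23.748


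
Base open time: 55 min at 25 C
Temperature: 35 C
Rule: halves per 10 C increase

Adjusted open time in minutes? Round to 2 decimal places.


Acceleration = 2^((35-25)/10) = 2.0000
Open time = 55 / 2.0000 = 27.50 min

27.50


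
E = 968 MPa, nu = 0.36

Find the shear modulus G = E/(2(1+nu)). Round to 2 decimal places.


G = 968 / (2 * 1.36)
= 355.88 MPa

355.88


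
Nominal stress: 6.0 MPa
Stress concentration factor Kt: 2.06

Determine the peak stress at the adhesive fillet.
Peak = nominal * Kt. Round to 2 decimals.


Peak stress = 6.0 * 2.06
= 12.36 MPa

12.36


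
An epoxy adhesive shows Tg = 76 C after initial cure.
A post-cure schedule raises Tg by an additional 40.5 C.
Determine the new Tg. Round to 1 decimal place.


New Tg = 76 + 40.5
= 116.5 C

116.5


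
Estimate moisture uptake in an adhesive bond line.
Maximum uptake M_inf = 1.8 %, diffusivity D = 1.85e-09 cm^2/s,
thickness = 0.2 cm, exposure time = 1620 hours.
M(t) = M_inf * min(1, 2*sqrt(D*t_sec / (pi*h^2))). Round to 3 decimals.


Convert time: 1620 h = 5832000 s
ratio = min(1, 2*sqrt(1.85e-09*5832000/(pi*0.2^2)))
= 0.586030
M(t) = 1.8 * 0.586030 = 1.055%

1.055


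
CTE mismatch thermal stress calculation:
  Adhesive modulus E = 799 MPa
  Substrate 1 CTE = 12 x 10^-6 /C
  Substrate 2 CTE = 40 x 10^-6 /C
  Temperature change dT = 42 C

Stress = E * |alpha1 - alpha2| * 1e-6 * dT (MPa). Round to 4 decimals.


delta_alpha = |12 - 40| = 28 x 10^-6/C
Stress = 799 * 28e-6 * 42
= 0.9396 MPa

0.9396


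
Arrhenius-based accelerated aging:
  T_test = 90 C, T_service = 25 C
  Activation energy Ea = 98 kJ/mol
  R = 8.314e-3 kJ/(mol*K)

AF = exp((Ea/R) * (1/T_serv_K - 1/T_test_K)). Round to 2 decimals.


T_test_K = 363.15, T_serv_K = 298.15
AF = exp((98/8.314e-3) * (1/298.15 - 1/363.15))
= 1183.63

1183.63


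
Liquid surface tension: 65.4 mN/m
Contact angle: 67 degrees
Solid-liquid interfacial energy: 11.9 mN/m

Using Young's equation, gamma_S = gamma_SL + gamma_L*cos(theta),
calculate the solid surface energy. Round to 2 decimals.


gamma_S = 11.9 + 65.4 * cos(67)
= 37.45 mN/m

37.45


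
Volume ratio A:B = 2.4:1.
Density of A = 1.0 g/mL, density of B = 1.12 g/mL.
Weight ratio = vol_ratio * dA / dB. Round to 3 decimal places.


Wt ratio = 2.4 * 1.0 / 1.12
= 2.143

2.143


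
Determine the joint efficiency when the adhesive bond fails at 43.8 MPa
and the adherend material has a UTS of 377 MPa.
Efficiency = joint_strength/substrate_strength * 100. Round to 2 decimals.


Joint efficiency = 43.8 / 377 * 100
= 11.62%

11.62


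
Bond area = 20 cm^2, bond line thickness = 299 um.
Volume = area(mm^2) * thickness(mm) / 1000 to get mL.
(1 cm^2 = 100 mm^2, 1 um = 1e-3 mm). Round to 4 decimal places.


area_mm2 = 20 * 100 = 2000
blt_mm = 299 * 1e-3 = 0.299
vol_mm3 = 2000 * 0.299 = 598.0
vol_mL = 598.0 / 1000 = 0.5980 mL

0.5980


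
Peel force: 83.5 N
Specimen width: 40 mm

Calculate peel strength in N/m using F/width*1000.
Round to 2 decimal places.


Peel strength = 83.5 / 40 * 1000 = 2087.50 N/m

2087.50


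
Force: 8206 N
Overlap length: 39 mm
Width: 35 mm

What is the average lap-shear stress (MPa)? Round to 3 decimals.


Average shear stress = F / (overlap * width)
= 8206 / (39 * 35)
= 6.012 MPa

6.012


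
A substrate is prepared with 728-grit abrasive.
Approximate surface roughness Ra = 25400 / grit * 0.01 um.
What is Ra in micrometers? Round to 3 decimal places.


Ra = 25400 / 728 * 0.01 = 0.349 um

0.349


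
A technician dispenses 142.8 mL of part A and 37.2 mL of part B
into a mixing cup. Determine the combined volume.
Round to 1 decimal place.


Combined volume = 142.8 + 37.2
= 180.0 mL

180.0


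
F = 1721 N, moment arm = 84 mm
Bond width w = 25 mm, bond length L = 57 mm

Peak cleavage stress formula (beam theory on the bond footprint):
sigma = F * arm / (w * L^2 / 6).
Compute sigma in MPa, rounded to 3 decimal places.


sigma = (1721 * 84) / (25 * 3249 / 6)
= 144564 * 6 / 81225
= 867384 / 81225
= 10.679 MPa

10.679


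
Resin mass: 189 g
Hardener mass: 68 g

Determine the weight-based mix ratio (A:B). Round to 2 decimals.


Ratio = 189 / 68 = 2.78

2.78


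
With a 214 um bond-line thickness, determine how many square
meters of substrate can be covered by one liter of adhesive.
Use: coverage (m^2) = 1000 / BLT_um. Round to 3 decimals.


Coverage = 1000 / 214 = 4.673 m^2

4.673


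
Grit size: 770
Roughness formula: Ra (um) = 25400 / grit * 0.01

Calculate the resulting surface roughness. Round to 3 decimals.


Ra = 25400 / 770 * 0.01
= 0.330 um

0.330


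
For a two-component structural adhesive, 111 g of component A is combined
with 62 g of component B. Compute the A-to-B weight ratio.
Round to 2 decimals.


Weight ratio A:B = 111 / 62
= 1.79

1.79


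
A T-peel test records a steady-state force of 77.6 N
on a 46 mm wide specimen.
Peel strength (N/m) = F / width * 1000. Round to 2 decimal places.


Peel strength = 77.6 / 46 * 1000
= 1686.96 N/m

1686.96


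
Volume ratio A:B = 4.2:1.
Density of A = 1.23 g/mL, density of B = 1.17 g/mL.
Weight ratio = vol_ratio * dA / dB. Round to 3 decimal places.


Wt ratio = 4.2 * 1.23 / 1.17
= 4.415

4.415


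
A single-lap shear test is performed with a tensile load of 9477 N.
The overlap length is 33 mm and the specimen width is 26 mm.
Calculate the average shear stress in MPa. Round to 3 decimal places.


Shear stress = F / (overlap * width)
= 9477 / (33 * 26)
= 9477 / 858
= 11.045 MPa

11.045


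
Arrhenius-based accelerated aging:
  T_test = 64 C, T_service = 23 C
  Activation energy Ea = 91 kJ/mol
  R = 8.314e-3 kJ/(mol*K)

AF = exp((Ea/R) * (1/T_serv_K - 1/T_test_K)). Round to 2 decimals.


T_test_K = 337.15, T_serv_K = 296.15
AF = exp((91/8.314e-3) * (1/296.15 - 1/337.15))
= 89.52

89.52


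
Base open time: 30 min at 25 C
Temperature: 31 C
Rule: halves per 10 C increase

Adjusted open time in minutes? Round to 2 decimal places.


Acceleration = 2^((31-25)/10) = 1.5157
Open time = 30 / 1.5157 = 19.79 min

19.79


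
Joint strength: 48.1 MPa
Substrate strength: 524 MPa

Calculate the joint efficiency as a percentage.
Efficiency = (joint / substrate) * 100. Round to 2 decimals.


Efficiency = (48.1 / 524) * 100 = 9.18%

9.18


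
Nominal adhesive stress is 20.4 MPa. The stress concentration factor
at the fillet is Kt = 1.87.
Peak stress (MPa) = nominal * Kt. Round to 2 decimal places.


Peak = 20.4 * 1.87 = 38.15 MPa

38.15


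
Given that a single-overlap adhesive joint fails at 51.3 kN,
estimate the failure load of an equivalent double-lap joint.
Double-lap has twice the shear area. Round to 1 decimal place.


Double-lap factor = 2
Expected load = 51.3 * 2 = 102.6 kN

102.6


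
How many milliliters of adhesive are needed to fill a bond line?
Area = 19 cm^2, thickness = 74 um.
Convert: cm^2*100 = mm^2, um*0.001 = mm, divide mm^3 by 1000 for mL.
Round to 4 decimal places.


= (19 * 100) * (74 * 0.001) / 1000
= 0.1406 mL

0.1406


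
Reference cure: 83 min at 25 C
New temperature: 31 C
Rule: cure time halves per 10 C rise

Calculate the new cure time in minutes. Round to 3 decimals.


factor = 2^((31-25)/10) = 1.5157
t_new = 83 / 1.5157 = 54.760 min

54.760


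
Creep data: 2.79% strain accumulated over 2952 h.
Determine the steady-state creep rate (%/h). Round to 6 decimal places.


Rate = 2.79 / 2952 = 0.000945 %/h

0.000945


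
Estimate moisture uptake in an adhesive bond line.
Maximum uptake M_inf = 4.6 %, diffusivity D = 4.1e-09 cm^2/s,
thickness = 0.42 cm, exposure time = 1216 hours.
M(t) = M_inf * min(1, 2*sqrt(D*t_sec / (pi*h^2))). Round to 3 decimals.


Convert time: 1216 h = 4377600 s
ratio = min(1, 2*sqrt(4.1e-09*4377600/(pi*0.42^2)))
= 0.359928
M(t) = 4.6 * 0.359928 = 1.656%

1.656


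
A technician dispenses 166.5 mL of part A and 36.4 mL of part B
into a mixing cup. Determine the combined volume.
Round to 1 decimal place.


Combined volume = 166.5 + 36.4
= 202.9 mL

202.9


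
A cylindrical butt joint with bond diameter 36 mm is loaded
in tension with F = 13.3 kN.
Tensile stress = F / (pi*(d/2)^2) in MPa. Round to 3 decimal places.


Area = pi * (36/2)^2 = 1017.8760 mm^2
Stress = 13.3*1000 / 1017.8760
= 13.066 MPa

13.066


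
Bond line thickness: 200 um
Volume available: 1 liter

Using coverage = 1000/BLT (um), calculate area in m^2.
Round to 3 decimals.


1 L = 1e6 mm^3, thickness = 200 um = 0.2 mm
Area = 1e6 / 0.2 mm^2 = (1e6 / 0.2) / 1e6 m^2 = 1000 / 200 m^2
= 5.000 m^2

5.000


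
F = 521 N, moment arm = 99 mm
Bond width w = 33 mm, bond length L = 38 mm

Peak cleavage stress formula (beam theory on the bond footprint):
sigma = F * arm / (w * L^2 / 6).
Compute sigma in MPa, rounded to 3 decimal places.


sigma = (521 * 99) / (33 * 1444 / 6)
= 51579 * 6 / 47652
= 309474 / 47652
= 6.494 MPa

6.494


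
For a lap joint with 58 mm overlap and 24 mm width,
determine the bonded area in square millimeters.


Area = 58 * 24 = 1392 mm^2

1392


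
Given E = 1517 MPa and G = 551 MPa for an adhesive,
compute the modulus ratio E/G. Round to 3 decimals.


E/G ratio = 1517 / 551 = 2.753

2.753


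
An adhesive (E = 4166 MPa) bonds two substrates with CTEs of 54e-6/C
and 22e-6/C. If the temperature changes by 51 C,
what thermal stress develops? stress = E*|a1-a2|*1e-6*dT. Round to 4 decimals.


Stress = 4166 * |54 - 22| * 1e-6 * 51
= 6.7989 MPa

6.7989


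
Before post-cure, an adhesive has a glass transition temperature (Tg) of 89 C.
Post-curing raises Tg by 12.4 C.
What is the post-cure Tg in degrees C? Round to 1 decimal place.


Tg_post = Tg_base + delta_Tg
= 89 + 12.4
= 101.4 C

101.4


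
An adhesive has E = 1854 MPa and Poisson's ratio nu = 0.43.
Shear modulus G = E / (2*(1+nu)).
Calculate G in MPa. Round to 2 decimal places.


G = 1854 / (2*(1+0.43))
= 1854 / 2.86
= 648.25 MPa

648.25


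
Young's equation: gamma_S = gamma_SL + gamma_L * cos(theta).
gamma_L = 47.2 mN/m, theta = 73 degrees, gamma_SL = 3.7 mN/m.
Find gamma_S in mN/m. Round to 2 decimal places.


cos(73 deg) = 0.292372
gamma_S = 3.7 + 47.2 * 0.292372
= 17.50 mN/m

17.50


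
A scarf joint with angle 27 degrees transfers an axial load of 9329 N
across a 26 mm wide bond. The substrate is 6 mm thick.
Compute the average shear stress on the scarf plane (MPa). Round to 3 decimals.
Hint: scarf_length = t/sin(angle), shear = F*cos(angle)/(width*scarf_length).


scarf_length = 6 / sin(27 deg) = 13.2161 mm
cos(27 deg) = 0.891007
shear stress = 9329 * 0.891007 / (26 * 13.2161)
= 24.190 MPa

24.190


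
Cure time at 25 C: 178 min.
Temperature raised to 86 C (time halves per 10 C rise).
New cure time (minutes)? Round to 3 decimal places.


Acceleration factor = 2^(61/10) = 68.5935
New time = 178 / 68.5935 = 2.595 min

2.595


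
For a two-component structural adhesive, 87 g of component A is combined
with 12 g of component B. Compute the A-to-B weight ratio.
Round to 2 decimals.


Weight ratio A:B = 87 / 12
= 7.25

7.25


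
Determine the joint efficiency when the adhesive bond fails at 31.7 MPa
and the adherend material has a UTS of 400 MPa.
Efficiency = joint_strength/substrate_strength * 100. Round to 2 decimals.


Joint efficiency = 31.7 / 400 * 100
= 7.93%

7.93


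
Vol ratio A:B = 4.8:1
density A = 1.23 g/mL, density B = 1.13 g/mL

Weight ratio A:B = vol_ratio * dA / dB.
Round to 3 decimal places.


Weight ratio = 4.8 * 1.23 / 1.13
= 5.225

5.225


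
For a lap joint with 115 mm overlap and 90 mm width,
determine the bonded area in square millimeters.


Area = 115 * 90 = 10350 mm^2

10350


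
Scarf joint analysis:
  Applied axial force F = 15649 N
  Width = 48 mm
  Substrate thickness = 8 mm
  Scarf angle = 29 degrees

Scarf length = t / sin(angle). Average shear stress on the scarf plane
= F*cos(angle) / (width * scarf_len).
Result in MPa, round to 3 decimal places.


Scarf length = 8 / sin(29 deg) = 16.5013 mm
cos(29 deg) = 0.874620
Shear = 15649 * 0.874620 / (48 * 16.5013)
= 17.280 MPa

17.280


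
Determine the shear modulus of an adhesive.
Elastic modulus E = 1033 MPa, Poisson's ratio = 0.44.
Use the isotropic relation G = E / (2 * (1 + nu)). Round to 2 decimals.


G = 1033 / (2*(1+0.44)) = 1033 / 2.88
= 358.68 MPa

358.68
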